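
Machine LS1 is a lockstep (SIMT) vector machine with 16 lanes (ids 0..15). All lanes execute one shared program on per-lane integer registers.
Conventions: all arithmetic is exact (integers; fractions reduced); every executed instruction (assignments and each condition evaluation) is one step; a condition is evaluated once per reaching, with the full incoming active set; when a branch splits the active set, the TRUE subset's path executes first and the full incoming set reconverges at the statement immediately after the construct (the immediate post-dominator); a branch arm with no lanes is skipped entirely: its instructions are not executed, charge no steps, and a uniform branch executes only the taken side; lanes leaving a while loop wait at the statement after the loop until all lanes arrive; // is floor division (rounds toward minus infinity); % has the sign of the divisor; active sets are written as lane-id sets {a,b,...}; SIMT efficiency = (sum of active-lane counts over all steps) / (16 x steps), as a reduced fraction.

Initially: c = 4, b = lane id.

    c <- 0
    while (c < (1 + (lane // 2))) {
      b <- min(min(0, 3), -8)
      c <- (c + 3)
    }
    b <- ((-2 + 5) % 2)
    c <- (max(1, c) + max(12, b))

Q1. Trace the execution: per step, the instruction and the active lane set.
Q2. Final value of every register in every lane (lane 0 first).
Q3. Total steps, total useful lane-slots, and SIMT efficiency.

step 0: c <- 0                       {0,1,2,3,4,5,6,7,8,9,10,11,12,13,14,15}
step 1: eval (c < (1 + (lane // 2))) {0,1,2,3,4,5,6,7,8,9,10,11,12,13,14,15}
step 2: b <- min(min(0, 3), -8)      {0,1,2,3,4,5,6,7,8,9,10,11,12,13,14,15}
step 3: c <- (c + 3)                 {0,1,2,3,4,5,6,7,8,9,10,11,12,13,14,15}
step 4: eval (c < (1 + (lane // 2))) {0,1,2,3,4,5,6,7,8,9,10,11,12,13,14,15}
step 5: b <- min(min(0, 3), -8)      {6,7,8,9,10,11,12,13,14,15}
step 6: c <- (c + 3)                 {6,7,8,9,10,11,12,13,14,15}
step 7: eval (c < (1 + (lane // 2))) {6,7,8,9,10,11,12,13,14,15}
step 8: b <- min(min(0, 3), -8)      {12,13,14,15}
step 9: c <- (c + 3)                 {12,13,14,15}
step 10: eval (c < (1 + (lane // 2))) {12,13,14,15}
step 11: b <- ((-2 + 5) % 2)          {0,1,2,3,4,5,6,7,8,9,10,11,12,13,14,15}
step 12: c <- (max(1, c) + max(12, b)) {0,1,2,3,4,5,6,7,8,9,10,11,12,13,14,15}

Answer: 13 steps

c: 15,15,15,15,15,15,18,18,18,18,18,18,21,21,21,21
b: 1,1,1,1,1,1,1,1,1,1,1,1,1,1,1,1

steps = 13; useful = 154; efficiency = 154/208 = 77/104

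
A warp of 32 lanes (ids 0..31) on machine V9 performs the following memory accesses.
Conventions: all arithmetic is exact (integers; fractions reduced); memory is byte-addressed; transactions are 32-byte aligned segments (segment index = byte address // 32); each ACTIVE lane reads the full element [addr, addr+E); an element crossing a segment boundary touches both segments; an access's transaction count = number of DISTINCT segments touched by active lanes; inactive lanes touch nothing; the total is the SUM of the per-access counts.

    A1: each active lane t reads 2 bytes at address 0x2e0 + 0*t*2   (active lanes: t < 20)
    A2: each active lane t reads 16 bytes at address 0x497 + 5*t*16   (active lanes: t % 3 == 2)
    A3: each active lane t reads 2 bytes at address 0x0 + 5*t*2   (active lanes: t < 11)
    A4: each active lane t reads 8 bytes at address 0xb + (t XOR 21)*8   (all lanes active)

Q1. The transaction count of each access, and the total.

A1: 1 transaction
A2: 15 transactions
A3: 4 transactions
A4: 9 transactions

Answer: 1,15,4,9; total 29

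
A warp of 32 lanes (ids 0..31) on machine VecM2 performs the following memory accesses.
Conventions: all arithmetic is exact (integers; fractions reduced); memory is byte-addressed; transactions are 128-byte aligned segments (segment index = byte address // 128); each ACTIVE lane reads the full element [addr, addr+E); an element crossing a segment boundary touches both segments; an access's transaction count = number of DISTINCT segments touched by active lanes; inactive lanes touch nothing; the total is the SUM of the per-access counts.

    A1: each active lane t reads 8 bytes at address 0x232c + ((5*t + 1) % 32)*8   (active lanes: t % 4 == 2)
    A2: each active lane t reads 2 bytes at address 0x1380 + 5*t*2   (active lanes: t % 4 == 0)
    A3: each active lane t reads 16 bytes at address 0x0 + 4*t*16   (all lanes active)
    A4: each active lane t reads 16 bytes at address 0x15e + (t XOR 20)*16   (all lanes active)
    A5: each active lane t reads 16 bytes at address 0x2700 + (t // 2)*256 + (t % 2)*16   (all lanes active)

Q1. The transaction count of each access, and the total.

A1: 3 transactions
A2: 3 transactions
A3: 16 transactions
A4: 5 transactions
A5: 16 transactions

Answer: 3,3,16,5,16; total 43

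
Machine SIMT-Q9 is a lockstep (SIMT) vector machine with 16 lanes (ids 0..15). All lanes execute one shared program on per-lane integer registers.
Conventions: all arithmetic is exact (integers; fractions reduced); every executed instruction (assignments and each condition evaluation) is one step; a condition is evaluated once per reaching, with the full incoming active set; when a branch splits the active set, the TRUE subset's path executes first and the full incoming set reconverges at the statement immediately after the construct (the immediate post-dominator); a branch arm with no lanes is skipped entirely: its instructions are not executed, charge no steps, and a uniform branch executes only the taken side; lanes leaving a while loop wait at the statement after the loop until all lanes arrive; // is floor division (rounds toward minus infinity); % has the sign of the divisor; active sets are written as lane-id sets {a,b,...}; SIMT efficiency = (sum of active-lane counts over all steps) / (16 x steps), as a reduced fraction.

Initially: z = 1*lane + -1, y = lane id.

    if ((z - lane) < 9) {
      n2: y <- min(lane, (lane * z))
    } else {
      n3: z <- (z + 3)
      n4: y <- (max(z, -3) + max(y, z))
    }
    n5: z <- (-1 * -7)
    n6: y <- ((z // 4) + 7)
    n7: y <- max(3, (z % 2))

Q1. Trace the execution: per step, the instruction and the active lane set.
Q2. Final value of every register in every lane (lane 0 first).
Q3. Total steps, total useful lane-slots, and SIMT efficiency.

step 0: eval ((z - lane) < 9)        {0,1,2,3,4,5,6,7,8,9,10,11,12,13,14,15}
step 1: y <- min(lane, (lane * z))   {0,1,2,3,4,5,6,7,8,9,10,11,12,13,14,15}
step 2: z <- (-1 * -7)               {0,1,2,3,4,5,6,7,8,9,10,11,12,13,14,15}
step 3: y <- ((z // 4) + 7)          {0,1,2,3,4,5,6,7,8,9,10,11,12,13,14,15}
step 4: y <- max(3, (z % 2))         {0,1,2,3,4,5,6,7,8,9,10,11,12,13,14,15}

Answer: 5 steps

z: 7,7,7,7,7,7,7,7,7,7,7,7,7,7,7,7
y: 3,3,3,3,3,3,3,3,3,3,3,3,3,3,3,3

steps = 5; useful = 80; efficiency = 80/80 = 1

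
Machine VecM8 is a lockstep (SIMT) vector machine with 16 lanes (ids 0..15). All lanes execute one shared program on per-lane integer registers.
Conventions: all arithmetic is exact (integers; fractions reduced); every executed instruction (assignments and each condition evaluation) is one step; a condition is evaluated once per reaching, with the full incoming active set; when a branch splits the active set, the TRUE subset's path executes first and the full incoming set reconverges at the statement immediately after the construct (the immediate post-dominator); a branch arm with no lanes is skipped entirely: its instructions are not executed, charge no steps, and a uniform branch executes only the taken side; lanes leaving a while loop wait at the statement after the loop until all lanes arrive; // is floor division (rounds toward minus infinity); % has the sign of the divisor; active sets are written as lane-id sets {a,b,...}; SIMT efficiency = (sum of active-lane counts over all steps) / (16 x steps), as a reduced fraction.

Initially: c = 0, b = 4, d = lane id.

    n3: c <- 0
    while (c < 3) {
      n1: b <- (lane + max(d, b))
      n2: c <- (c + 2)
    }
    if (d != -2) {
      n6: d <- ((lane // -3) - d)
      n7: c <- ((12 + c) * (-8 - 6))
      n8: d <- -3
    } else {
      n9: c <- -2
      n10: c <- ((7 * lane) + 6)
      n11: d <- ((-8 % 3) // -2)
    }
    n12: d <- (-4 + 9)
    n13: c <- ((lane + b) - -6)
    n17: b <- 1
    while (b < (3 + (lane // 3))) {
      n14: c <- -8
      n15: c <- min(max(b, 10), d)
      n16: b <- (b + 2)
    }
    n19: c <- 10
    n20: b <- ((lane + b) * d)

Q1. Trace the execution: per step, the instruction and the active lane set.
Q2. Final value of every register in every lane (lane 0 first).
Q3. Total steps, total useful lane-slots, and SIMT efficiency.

step 0: c <- 0                       {0,1,2,3,4,5,6,7,8,9,10,11,12,13,14,15}
step 1: eval (c < 3)                 {0,1,2,3,4,5,6,7,8,9,10,11,12,13,14,15}
step 2: b <- (lane + max(d, b))      {0,1,2,3,4,5,6,7,8,9,10,11,12,13,14,15}
step 3: c <- (c + 2)                 {0,1,2,3,4,5,6,7,8,9,10,11,12,13,14,15}
step 4: eval (c < 3)                 {0,1,2,3,4,5,6,7,8,9,10,11,12,13,14,15}
step 5: b <- (lane + max(d, b))      {0,1,2,3,4,5,6,7,8,9,10,11,12,13,14,15}
step 6: c <- (c + 2)                 {0,1,2,3,4,5,6,7,8,9,10,11,12,13,14,15}
step 7: eval (c < 3)                 {0,1,2,3,4,5,6,7,8,9,10,11,12,13,14,15}
step 8: eval (d != -2)               {0,1,2,3,4,5,6,7,8,9,10,11,12,13,14,15}
step 9: d <- ((lane // -3) - d)      {0,1,2,3,4,5,6,7,8,9,10,11,12,13,14,15}
step 10: c <- ((12 + c) * (-8 - 6))   {0,1,2,3,4,5,6,7,8,9,10,11,12,13,14,15}
step 11: d <- -3                      {0,1,2,3,4,5,6,7,8,9,10,11,12,13,14,15}
step 12: d <- (-4 + 9)                {0,1,2,3,4,5,6,7,8,9,10,11,12,13,14,15}
step 13: c <- ((lane + b) - -6)       {0,1,2,3,4,5,6,7,8,9,10,11,12,13,14,15}
step 14: b <- 1                       {0,1,2,3,4,5,6,7,8,9,10,11,12,13,14,15}
step 15: eval (b < (3 + (lane // 3))) {0,1,2,3,4,5,6,7,8,9,10,11,12,13,14,15}
step 16: c <- -8                      {0,1,2,3,4,5,6,7,8,9,10,11,12,13,14,15}
step 17: c <- min(max(b, 10), d)      {0,1,2,3,4,5,6,7,8,9,10,11,12,13,14,15}
step 18: b <- (b + 2)                 {0,1,2,3,4,5,6,7,8,9,10,11,12,13,14,15}
step 19: eval (b < (3 + (lane // 3))) {0,1,2,3,4,5,6,7,8,9,10,11,12,13,14,15}
step 20: c <- -8                      {3,4,5,6,7,8,9,10,11,12,13,14,15}
step 21: c <- min(max(b, 10), d)      {3,4,5,6,7,8,9,10,11,12,13,14,15}
step 22: b <- (b + 2)                 {3,4,5,6,7,8,9,10,11,12,13,14,15}
step 23: eval (b < (3 + (lane // 3))) {3,4,5,6,7,8,9,10,11,12,13,14,15}
step 24: c <- -8                      {9,10,11,12,13,14,15}
step 25: c <- min(max(b, 10), d)      {9,10,11,12,13,14,15}
step 26: b <- (b + 2)                 {9,10,11,12,13,14,15}
step 27: eval (b < (3 + (lane // 3))) {9,10,11,12,13,14,15}
step 28: c <- -8                      {15}
step 29: c <- min(max(b, 10), d)      {15}
step 30: b <- (b + 2)                 {15}
step 31: eval (b < (3 + (lane // 3))) {15}
step 32: c <- 10                      {0,1,2,3,4,5,6,7,8,9,10,11,12,13,14,15}
step 33: b <- ((lane + b) * d)        {0,1,2,3,4,5,6,7,8,9,10,11,12,13,14,15}

Answer: 34 steps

c: 10,10,10,10,10,10,10,10,10,10,10,10,10,10,10,10
b: 15,20,25,40,45,50,55,60,65,80,85,90,95,100,105,120
d: 5,5,5,5,5,5,5,5,5,5,5,5,5,5,5,5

steps = 34; useful = 436; efficiency = 436/544 = 109/136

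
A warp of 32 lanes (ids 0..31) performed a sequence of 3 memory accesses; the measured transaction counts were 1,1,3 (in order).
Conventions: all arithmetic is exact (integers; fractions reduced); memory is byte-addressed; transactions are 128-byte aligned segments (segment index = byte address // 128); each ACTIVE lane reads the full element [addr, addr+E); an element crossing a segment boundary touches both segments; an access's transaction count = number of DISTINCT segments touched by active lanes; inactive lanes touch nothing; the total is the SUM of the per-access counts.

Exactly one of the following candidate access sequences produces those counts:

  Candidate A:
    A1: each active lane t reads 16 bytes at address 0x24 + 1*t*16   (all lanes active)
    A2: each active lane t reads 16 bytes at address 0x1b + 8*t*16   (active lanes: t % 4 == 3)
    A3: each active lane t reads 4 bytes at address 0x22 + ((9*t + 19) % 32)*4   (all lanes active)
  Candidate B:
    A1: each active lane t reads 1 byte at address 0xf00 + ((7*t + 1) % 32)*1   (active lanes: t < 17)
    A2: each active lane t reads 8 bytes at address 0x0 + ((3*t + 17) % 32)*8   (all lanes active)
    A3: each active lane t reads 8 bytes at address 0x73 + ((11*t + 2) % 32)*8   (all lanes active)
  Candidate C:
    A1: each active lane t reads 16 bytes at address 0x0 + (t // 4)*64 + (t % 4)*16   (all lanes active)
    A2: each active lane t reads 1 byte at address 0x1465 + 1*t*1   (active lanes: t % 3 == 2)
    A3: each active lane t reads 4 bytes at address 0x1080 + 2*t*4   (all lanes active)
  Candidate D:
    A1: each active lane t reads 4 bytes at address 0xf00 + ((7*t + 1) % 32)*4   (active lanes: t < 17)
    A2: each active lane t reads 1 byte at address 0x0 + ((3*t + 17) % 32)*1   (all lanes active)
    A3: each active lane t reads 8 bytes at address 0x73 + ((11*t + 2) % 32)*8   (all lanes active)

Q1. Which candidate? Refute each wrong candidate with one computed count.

A: A1 gives 5 transactions, not 1
B: A2 gives 2 transactions, not 1
C: A1 gives 4 transactions, not 1
D: all counts match (1,1,3)

Answer: D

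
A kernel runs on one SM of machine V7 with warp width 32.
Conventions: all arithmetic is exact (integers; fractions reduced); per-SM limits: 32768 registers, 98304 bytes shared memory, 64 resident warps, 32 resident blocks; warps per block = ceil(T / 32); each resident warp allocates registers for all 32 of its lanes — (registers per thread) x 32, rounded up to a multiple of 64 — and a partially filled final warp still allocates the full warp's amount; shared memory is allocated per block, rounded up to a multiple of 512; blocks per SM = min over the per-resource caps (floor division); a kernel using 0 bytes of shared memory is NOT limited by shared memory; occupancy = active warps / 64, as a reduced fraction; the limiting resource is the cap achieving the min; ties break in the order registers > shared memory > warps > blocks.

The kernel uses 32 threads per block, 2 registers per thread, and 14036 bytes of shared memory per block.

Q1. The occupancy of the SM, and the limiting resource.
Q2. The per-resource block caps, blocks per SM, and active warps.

Answer: occupancy 3/32, limited by shared memory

registers: 512 blocks
shared memory: 6 blocks
warps: 64 blocks
blocks: 32 blocks

Answer: 6 blocks, 6 active warps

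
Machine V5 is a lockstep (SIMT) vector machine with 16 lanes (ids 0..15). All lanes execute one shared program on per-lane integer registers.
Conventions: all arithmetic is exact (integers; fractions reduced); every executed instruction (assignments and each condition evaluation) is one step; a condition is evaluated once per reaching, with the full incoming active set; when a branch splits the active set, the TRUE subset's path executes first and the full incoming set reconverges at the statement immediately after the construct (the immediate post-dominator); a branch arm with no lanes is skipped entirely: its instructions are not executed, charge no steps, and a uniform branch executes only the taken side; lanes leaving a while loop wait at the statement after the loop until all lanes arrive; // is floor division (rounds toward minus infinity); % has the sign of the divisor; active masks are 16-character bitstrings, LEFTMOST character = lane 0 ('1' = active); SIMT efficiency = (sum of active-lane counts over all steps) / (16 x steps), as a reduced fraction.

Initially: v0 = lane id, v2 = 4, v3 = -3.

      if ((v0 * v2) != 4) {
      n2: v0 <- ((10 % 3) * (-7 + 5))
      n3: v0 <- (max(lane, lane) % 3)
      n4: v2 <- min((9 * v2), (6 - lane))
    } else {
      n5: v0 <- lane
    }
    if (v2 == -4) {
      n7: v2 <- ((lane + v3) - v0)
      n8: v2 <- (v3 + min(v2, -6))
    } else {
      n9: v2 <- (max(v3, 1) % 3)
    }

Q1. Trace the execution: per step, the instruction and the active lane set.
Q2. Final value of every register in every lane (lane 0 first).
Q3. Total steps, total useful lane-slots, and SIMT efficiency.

step 0: eval ((v0 * v2) != 4)        1111111111111111
step 1: v0 <- ((10 % 3) * (-7 + 5))  1011111111111111
step 2: v0 <- (max(lane, lane) % 3)  1011111111111111
step 3: v2 <- min((9 * v2), (6 - lane)) 1011111111111111
step 4: v0 <- lane                   0100000000000000
step 5: eval (v2 == -4)              1111111111111111
step 6: v2 <- ((lane + v3) - v0)     0000000000100000
step 7: v2 <- (v3 + min(v2, -6))     0000000000100000
step 8: v2 <- (max(v3, 1) % 3)       1111111111011111

Answer: 9 steps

v0: 0,1,2,0,1,2,0,1,2,0,1,2,0,1,2,0
v2: 1,1,1,1,1,1,1,1,1,1,-9,1,1,1,1,1
v3: -3,-3,-3,-3,-3,-3,-3,-3,-3,-3,-3,-3,-3,-3,-3,-3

steps = 9; useful = 95; efficiency = 95/144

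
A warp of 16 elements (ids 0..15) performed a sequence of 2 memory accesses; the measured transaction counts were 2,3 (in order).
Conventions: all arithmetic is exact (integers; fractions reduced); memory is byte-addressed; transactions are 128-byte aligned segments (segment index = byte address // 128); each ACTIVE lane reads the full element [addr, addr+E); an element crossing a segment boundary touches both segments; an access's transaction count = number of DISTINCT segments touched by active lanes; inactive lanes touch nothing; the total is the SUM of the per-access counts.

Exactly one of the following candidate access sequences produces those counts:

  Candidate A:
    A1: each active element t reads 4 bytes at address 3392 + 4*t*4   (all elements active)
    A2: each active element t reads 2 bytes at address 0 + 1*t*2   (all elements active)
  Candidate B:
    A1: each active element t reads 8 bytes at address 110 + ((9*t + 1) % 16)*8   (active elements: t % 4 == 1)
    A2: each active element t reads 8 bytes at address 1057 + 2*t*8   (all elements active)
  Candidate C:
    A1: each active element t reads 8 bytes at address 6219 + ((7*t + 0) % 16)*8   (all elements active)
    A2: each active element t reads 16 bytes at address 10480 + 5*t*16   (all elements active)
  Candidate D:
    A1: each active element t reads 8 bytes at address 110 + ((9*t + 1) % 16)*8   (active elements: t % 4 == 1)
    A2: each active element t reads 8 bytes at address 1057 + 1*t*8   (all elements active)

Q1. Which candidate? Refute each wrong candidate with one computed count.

A: A1 gives 3 transactions, not 2
C: A2 gives 11 transactions, not 3
D: A2 gives 2 transactions, not 3
B: all counts match (2,3)

Answer: B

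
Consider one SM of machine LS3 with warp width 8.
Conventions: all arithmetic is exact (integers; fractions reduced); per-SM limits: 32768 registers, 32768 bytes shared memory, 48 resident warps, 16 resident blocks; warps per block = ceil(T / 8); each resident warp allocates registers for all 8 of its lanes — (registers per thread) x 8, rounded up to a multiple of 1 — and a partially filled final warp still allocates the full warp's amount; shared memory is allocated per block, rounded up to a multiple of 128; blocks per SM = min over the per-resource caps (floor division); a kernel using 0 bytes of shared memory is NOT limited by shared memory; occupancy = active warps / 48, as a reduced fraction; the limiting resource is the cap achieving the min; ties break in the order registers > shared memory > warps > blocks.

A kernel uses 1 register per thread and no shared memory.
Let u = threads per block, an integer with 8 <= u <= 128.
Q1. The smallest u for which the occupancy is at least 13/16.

Answer: u = 17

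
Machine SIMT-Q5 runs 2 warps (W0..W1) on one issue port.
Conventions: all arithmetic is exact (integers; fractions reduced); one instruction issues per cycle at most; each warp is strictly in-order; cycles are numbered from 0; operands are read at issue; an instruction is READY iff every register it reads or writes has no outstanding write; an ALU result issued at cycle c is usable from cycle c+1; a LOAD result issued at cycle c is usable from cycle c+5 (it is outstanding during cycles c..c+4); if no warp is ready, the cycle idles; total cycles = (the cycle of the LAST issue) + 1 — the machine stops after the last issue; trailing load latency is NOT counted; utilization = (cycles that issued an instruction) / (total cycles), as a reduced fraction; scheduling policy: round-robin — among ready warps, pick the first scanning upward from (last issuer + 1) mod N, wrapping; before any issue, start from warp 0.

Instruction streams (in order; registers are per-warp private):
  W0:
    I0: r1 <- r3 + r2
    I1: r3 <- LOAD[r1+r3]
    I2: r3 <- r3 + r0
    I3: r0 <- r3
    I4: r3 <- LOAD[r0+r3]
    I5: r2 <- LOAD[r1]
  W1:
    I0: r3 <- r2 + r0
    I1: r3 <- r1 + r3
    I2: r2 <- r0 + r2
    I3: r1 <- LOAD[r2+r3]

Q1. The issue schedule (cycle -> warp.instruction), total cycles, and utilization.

cycle 0: W0.I0
cycle 1: W1.I0
cycle 2: W0.I1
cycle 3: W1.I1
cycle 4: W1.I2
cycle 5: W1.I3
cycle 6: idle
cycle 7: W0.I2
cycle 8: W0.I3
cycle 9: W0.I4
cycle 10: W0.I5

Answer: 11 cycles, utilization 10/11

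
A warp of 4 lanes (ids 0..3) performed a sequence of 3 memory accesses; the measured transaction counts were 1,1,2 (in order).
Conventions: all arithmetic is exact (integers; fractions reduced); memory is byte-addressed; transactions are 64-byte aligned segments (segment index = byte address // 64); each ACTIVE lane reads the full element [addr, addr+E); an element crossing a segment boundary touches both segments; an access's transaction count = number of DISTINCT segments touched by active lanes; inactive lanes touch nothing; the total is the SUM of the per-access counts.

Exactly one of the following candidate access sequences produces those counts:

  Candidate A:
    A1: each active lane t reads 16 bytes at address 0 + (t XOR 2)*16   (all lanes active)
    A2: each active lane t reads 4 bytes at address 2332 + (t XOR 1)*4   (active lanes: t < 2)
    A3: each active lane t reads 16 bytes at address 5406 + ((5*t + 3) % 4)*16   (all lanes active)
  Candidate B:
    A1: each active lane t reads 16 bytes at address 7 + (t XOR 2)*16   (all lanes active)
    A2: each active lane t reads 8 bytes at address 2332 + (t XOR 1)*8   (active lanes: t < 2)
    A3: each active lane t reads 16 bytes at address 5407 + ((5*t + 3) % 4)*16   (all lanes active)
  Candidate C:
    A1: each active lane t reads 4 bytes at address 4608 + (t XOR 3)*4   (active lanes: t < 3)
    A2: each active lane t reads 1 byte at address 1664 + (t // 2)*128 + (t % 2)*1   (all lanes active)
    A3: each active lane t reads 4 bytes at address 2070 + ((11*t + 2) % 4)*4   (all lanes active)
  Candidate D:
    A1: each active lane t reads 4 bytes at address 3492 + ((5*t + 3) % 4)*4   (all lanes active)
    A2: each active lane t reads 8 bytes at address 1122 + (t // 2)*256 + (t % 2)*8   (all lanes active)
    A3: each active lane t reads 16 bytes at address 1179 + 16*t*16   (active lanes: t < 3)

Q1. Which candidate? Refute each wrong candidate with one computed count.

B: A1 gives 2 transactions, not 1
C: A2 gives 2 transactions, not 1
D: A2 gives 2 transactions, not 1
A: all counts match (1,1,2)

Answer: A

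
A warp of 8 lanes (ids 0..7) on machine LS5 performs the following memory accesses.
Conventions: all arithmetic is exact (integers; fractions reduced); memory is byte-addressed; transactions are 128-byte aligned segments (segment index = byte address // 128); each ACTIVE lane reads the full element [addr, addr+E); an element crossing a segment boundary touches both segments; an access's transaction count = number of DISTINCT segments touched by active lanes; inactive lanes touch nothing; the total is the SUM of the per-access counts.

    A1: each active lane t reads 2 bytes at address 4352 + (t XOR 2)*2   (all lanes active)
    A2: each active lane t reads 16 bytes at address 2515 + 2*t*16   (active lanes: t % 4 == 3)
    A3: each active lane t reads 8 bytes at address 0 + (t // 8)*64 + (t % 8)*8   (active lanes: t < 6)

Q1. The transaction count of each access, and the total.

A1: 1 transaction
A2: 2 transactions
A3: 1 transaction

Answer: 1,2,1; total 4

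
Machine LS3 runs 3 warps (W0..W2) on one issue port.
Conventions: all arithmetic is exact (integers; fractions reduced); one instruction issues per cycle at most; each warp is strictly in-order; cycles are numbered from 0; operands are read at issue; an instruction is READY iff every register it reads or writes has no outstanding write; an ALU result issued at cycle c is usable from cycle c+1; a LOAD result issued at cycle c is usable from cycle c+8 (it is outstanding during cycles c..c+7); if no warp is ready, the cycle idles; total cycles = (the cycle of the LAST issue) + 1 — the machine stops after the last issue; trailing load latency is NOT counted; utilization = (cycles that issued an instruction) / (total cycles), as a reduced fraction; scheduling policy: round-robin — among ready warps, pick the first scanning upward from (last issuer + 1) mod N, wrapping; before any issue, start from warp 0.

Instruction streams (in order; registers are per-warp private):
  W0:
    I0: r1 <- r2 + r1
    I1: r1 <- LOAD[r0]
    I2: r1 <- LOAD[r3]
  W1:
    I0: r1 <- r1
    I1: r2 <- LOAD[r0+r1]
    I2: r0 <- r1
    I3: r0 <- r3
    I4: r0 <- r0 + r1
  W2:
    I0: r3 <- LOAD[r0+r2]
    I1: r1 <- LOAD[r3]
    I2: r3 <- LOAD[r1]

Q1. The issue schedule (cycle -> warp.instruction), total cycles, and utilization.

cycle 0: W0.I0
cycle 1: W1.I0
cycle 2: W2.I0
cycle 3: W0.I1
cycle 4: W1.I1
cycle 5: W1.I2
cycle 6: W1.I3
cycle 7: W1.I4
cycle 8: idle
cycle 9: idle
cycle 10: W2.I1
cycle 11: W0.I2
cycle 12: idle
cycle 13: idle
cycle 14: idle
cycle 15: idle
cycle 16: idle
cycle 17: idle
cycle 18: W2.I2

Answer: 19 cycles, utilization 11/19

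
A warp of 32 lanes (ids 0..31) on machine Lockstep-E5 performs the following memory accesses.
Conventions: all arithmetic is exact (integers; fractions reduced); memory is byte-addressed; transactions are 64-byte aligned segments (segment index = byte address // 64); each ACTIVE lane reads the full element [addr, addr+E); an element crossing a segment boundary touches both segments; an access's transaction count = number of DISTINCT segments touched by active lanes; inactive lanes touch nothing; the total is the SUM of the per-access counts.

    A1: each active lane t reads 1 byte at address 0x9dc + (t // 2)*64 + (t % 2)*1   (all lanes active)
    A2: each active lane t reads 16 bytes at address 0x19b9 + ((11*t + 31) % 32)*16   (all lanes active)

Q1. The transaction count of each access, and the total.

A1: 16 transactions
A2: 9 transactions

Answer: 16,9; total 25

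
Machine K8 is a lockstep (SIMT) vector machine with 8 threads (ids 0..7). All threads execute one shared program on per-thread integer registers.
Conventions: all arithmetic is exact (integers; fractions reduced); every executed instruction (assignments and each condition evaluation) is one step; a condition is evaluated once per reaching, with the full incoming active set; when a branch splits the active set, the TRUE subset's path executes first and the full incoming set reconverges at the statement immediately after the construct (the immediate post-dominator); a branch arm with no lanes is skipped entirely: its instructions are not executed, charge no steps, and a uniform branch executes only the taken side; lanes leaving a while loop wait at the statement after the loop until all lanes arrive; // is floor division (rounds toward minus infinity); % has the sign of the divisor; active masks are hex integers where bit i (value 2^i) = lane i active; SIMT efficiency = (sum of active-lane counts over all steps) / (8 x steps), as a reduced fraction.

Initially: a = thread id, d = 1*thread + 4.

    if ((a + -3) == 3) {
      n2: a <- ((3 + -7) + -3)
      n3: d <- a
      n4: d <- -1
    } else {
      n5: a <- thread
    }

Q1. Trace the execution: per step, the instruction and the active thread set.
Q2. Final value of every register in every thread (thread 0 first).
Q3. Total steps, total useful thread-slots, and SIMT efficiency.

step 0: eval ((a + -3) == 3)         0xff
step 1: a <- ((3 + -7) + -3)         0x40
step 2: d <- a                       0x40
step 3: d <- -1                      0x40
step 4: a <- thread                  0xbf

Answer: 5 steps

a: 0,1,2,3,4,5,-7,7
d: 4,5,6,7,8,9,-1,11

steps = 5; useful = 18; efficiency = 18/40 = 9/20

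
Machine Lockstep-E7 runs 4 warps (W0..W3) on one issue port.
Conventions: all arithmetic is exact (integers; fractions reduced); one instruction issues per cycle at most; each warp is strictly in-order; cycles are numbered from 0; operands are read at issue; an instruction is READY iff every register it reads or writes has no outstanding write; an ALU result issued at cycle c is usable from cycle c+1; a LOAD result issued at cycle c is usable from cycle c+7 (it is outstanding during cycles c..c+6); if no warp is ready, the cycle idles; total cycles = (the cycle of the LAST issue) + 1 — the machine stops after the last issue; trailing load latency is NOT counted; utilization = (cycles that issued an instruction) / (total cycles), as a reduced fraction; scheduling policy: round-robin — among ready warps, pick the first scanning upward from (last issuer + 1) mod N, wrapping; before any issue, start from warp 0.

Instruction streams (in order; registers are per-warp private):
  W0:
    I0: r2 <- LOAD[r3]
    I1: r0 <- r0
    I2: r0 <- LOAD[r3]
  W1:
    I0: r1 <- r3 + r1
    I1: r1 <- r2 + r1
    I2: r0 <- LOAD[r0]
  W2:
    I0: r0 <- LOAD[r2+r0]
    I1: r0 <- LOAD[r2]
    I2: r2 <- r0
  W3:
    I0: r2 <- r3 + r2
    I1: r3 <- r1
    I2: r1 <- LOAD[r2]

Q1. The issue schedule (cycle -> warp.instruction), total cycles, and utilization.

cycle 0: W0.I0
cycle 1: W1.I0
cycle 2: W2.I0
cycle 3: W3.I0
cycle 4: W0.I1
cycle 5: W1.I1
cycle 6: W3.I1
cycle 7: W0.I2
cycle 8: W1.I2
cycle 9: W2.I1
cycle 10: W3.I2
cycle 11: idle
cycle 12: idle
cycle 13: idle
cycle 14: idle
cycle 15: idle
cycle 16: W2.I2

Answer: 17 cycles, utilization 12/17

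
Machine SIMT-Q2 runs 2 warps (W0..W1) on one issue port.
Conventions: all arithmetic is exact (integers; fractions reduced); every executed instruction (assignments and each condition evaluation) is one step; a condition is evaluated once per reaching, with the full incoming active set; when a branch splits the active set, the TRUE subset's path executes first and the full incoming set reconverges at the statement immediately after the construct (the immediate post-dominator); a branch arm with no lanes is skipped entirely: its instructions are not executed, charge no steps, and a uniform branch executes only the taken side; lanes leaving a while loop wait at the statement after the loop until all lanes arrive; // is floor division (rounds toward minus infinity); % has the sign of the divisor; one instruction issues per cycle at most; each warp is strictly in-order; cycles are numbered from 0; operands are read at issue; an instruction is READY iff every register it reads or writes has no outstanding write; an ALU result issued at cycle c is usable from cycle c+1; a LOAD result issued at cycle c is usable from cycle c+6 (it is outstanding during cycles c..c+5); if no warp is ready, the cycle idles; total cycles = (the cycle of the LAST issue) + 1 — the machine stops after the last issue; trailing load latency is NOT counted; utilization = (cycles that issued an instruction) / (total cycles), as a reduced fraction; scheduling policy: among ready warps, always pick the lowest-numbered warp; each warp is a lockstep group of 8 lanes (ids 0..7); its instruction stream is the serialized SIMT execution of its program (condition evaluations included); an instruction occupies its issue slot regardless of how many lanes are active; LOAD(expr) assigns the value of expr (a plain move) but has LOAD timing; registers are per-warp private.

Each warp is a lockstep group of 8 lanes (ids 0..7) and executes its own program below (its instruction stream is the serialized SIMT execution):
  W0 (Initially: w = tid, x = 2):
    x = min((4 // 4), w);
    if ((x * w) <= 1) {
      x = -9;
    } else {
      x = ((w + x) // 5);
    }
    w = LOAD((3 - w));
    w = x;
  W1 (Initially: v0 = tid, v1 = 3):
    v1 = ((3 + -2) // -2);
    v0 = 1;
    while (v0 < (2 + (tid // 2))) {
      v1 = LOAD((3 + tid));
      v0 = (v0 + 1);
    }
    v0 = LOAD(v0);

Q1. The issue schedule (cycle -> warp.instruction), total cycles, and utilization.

cycle 0: W0.I0
cycle 1: W0.I1
cycle 2: W0.I2
cycle 3: W0.I3
cycle 4: W0.I4
cycle 5: W1.I0
cycle 6: W1.I1
cycle 7: W1.I2
cycle 8: W1.I3
cycle 9: W1.I4
cycle 10: W0.I5
cycle 11: W1.I5
cycle 12: idle
cycle 13: idle
cycle 14: W1.I6
cycle 15: W1.I7
cycle 16: W1.I8
cycle 17: idle
cycle 18: idle
cycle 19: idle
cycle 20: W1.I9
cycle 21: W1.I10
cycle 22: W1.I11
cycle 23: idle
cycle 24: idle
cycle 25: idle
cycle 26: W1.I12
cycle 27: W1.I13
cycle 28: W1.I14
cycle 29: W1.I15

Answer: 30 cycles, utilization 11/15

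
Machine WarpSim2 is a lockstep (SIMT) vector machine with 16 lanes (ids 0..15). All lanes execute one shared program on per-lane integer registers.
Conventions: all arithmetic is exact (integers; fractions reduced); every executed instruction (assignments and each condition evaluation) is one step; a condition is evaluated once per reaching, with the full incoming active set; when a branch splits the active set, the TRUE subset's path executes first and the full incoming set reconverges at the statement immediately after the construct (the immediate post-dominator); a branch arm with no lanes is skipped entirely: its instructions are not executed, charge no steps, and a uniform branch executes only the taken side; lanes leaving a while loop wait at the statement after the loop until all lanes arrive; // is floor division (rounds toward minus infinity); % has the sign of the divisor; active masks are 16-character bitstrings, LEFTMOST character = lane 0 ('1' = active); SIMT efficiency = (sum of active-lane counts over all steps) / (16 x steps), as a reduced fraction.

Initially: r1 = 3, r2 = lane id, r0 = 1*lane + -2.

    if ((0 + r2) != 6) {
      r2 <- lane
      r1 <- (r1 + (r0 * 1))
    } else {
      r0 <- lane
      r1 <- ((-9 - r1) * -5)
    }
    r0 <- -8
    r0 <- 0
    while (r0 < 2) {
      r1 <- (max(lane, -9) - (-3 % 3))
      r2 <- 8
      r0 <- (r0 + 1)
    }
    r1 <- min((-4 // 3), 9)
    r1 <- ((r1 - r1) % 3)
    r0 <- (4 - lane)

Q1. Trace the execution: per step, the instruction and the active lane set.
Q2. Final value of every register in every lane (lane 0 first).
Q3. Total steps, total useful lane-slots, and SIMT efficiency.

step 0: eval ((0 + r2) != 6)         1111111111111111
step 1: r2 <- lane                   1111110111111111
step 2: r1 <- (r1 + (r0 * 1))        1111110111111111
step 3: r0 <- lane                   0000001000000000
step 4: r1 <- ((-9 - r1) * -5)       0000001000000000
step 5: r0 <- -8                     1111111111111111
step 6: r0 <- 0                      1111111111111111
step 7: eval (r0 < 2)                1111111111111111
step 8: r1 <- (max(lane, -9) - (-3 % 3)) 1111111111111111
step 9: r2 <- 8                      1111111111111111
step 10: r0 <- (r0 + 1)               1111111111111111
step 11: eval (r0 < 2)                1111111111111111
step 12: r1 <- (max(lane, -9) - (-3 % 3)) 1111111111111111
step 13: r2 <- 8                      1111111111111111
step 14: r0 <- (r0 + 1)               1111111111111111
step 15: eval (r0 < 2)                1111111111111111
step 16: r1 <- min((-4 // 3), 9)      1111111111111111
step 17: r1 <- ((r1 - r1) % 3)        1111111111111111
step 18: r0 <- (4 - lane)             1111111111111111

Answer: 19 steps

r1: 0,0,0,0,0,0,0,0,0,0,0,0,0,0,0,0
r2: 8,8,8,8,8,8,8,8,8,8,8,8,8,8,8,8
r0: 4,3,2,1,0,-1,-2,-3,-4,-5,-6,-7,-8,-9,-10,-11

steps = 19; useful = 272; efficiency = 272/304 = 17/19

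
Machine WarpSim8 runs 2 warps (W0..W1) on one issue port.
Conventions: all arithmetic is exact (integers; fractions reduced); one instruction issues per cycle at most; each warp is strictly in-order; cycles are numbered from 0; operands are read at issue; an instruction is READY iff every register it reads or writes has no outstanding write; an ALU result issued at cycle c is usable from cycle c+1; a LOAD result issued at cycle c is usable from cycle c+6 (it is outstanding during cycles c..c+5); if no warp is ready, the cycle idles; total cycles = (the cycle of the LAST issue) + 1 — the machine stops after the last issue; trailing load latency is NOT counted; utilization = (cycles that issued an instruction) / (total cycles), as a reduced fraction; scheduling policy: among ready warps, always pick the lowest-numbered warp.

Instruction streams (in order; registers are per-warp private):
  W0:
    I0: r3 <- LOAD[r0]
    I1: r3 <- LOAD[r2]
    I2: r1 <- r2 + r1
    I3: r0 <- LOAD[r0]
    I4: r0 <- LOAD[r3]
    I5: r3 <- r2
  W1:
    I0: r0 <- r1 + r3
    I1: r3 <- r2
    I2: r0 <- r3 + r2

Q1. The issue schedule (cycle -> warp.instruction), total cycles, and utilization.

cycle 0: W0.I0
cycle 1: W1.I0
cycle 2: W1.I1
cycle 3: W1.I2
cycle 4: idle
cycle 5: idle
cycle 6: W0.I1
cycle 7: W0.I2
cycle 8: W0.I3
cycle 9: idle
cycle 10: idle
cycle 11: idle
cycle 12: idle
cycle 13: idle
cycle 14: W0.I4
cycle 15: W0.I5

Answer: 16 cycles, utilization 9/16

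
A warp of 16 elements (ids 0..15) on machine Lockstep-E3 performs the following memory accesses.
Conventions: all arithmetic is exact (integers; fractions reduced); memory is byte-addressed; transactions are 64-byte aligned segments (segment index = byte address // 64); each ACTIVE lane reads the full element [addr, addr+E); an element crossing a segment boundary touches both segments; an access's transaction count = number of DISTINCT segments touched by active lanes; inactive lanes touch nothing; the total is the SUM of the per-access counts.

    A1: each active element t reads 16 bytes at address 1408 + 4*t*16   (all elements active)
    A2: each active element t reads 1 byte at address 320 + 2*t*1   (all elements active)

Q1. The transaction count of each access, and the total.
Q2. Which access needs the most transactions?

A1: 16 transactions
A2: 1 transaction

Answer: 16,1; total 17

Answer: A1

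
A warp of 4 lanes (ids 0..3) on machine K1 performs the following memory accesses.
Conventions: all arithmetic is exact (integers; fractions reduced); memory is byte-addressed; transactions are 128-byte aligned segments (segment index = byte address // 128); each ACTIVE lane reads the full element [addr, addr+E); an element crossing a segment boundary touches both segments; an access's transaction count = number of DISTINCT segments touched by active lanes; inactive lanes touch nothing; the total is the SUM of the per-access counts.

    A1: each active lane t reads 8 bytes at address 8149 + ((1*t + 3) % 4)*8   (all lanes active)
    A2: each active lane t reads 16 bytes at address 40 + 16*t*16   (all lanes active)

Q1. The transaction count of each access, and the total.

A1: 1 transaction
A2: 4 transactions

Answer: 1,4; total 5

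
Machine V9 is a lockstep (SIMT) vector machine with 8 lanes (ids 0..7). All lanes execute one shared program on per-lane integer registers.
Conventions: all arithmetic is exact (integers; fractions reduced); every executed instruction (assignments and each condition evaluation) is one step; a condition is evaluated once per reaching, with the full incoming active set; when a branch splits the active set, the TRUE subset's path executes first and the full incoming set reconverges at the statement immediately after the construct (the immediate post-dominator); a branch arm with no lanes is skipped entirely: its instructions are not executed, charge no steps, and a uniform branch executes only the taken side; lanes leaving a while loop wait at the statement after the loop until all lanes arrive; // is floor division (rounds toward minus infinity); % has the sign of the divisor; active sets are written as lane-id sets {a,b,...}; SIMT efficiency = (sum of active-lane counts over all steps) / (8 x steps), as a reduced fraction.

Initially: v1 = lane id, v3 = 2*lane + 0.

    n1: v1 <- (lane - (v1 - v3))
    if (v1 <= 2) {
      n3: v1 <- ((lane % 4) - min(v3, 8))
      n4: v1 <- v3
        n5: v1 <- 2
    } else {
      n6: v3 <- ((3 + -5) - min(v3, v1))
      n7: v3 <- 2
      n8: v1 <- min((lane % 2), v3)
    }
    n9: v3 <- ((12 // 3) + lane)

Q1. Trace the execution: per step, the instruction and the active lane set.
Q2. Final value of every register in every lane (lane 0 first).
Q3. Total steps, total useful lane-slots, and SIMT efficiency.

step 0: v1 <- (lane - (v1 - v3))     {0,1,2,3,4,5,6,7}
step 1: eval (v1 <= 2)               {0,1,2,3,4,5,6,7}
step 2: v1 <- ((lane % 4) - min(v3, 8)) {0,1}
step 3: v1 <- v3                     {0,1}
step 4: v1 <- 2                      {0,1}
step 5: v3 <- ((3 + -5) - min(v3, v1)) {2,3,4,5,6,7}
step 6: v3 <- 2                      {2,3,4,5,6,7}
step 7: v1 <- min((lane % 2), v3)    {2,3,4,5,6,7}
step 8: v3 <- ((12 // 3) + lane)     {0,1,2,3,4,5,6,7}

Answer: 9 steps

v1: 2,2,0,1,0,1,0,1
v3: 4,5,6,7,8,9,10,11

steps = 9; useful = 48; efficiency = 48/72 = 2/3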